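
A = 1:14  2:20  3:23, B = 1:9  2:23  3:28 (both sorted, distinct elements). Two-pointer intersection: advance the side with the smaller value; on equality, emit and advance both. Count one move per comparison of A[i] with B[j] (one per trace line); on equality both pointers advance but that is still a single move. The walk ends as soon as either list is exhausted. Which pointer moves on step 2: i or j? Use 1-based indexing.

i

i=1 j=1: 14>9, j++
i=1 j=2: 14<23, i++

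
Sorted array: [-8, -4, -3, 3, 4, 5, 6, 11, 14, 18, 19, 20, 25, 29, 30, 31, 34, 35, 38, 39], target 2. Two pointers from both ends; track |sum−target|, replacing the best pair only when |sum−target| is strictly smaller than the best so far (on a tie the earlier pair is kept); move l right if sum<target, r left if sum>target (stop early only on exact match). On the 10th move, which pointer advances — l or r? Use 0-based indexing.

r

[0,19] -8+39=31 d=29 * → r--
[0,18] -8+38=30 d=28 * → r--
[0,17] -8+35=27 d=25 * → r--
[0,16] -8+34=26 d=24 * → r--
[0,15] -8+31=23 d=21 * → r--
[0,14] -8+30=22 d=20 * → r--
[0,13] -8+29=21 d=19 * → r--
[0,12] -8+25=17 d=15 * → r--
[0,11] -8+20=12 d=10 * → r--
[0,10] -8+19=11 d=9 * → r--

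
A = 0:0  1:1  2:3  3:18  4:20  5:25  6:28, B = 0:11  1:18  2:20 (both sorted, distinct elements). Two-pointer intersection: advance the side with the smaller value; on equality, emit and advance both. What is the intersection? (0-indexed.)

i=0 j=0: 0<11, i++
i=1 j=0: 1<11, i++
i=2 j=0: 3<11, i++
i=3 j=0: 18>11, j++
i=3 j=1: 18==18 emit, i++,j++
i=4 j=2: 20==20 emit, i++,j++

intersection = [18, 20]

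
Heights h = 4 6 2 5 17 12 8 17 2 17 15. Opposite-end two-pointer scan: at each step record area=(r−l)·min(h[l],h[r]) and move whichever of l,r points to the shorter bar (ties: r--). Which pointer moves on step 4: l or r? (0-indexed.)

[0,10] min(4,15)*10=40 best=40 * → l++
[1,10] min(6,15)*9=54 best=54 * → l++
[2,10] min(2,15)*8=16 best=54 → l++
[3,10] min(5,15)*7=35 best=54 → l++

l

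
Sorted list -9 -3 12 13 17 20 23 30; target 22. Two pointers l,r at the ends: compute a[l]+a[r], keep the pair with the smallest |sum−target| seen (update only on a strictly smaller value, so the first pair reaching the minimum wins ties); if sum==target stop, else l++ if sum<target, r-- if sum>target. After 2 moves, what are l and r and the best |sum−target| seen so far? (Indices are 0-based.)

l=0 r=7: -9+30=21 d=1 *, l++
l=1 r=7: -3+30=27 d=5, r--

l=1, r=6, best |Δ|=1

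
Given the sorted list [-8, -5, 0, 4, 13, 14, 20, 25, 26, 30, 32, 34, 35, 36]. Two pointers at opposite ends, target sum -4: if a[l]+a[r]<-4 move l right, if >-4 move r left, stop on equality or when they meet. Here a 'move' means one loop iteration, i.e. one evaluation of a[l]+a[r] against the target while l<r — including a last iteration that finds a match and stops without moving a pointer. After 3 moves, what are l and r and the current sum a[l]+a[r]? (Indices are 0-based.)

l=0, r=10, sum=24

l=0 r=13: -8+36=28 >-4, r--
l=0 r=12: -8+35=27 >-4, r--
l=0 r=11: -8+34=26 >-4, r--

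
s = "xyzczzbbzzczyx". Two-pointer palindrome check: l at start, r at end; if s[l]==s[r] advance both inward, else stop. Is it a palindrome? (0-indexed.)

[0,13] 'x'=='x' → l++,r--
[1,12] 'y'=='y' → l++,r--
[2,11] 'z'=='z' → l++,r--
[3,10] 'c'=='c' → l++,r--
[4,9] 'z'=='z' → l++,r--
[5,8] 'z'=='z' → l++,r--
[6,7] 'b'=='b' → l++,r--

palindrome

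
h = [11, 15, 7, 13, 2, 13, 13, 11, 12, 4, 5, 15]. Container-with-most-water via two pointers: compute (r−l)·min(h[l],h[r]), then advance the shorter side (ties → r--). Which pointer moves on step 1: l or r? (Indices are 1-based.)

l

l=1 r=12: min(11,15)*11=121 best=121 *, l++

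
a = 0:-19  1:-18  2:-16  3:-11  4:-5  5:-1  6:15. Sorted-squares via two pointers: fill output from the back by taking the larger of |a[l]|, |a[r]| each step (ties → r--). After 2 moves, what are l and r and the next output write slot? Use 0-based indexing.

l=0 r=6: |-19|>|15| out[6]=361, l++
l=1 r=6: |-18|>|15| out[5]=324, l++

l=2, r=6, next write slot=4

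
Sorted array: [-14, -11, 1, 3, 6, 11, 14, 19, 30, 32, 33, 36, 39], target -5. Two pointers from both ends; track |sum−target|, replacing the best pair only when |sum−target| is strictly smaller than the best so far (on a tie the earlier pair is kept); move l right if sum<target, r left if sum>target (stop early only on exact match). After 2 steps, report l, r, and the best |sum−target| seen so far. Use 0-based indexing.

l=0 r=12: -14+39=25 d=30 *, r--
l=0 r=11: -14+36=22 d=27 *, r--

l=0, r=10, best |Δ|=27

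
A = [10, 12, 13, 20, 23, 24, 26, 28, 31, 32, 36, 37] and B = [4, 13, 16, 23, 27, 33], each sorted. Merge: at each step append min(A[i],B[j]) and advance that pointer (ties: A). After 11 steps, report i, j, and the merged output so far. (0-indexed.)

i=7, j=4, merged so far=[4, 10, 12, 13, 13, 16, 20, 23, 23, 24, 26]

[i=0,j=0] A[i]=10>B[j]=4 take 4 → j++
[i=0,j=1] A[i]=10<=B[j]=13 take 10 → i++
[i=1,j=1] A[i]=12<=B[j]=13 take 12 → i++
[i=2,j=1] A[i]=13<=B[j]=13 take 13 → i++
[i=3,j=1] A[i]=20>B[j]=13 take 13 → j++
[i=3,j=2] A[i]=20>B[j]=16 take 16 → j++
[i=3,j=3] A[i]=20<=B[j]=23 take 20 → i++
[i=4,j=3] A[i]=23<=B[j]=23 take 23 → i++
[i=5,j=3] A[i]=24>B[j]=23 take 23 → j++
[i=5,j=4] A[i]=24<=B[j]=27 take 24 → i++
[i=6,j=4] A[i]=26<=B[j]=27 take 26 → i++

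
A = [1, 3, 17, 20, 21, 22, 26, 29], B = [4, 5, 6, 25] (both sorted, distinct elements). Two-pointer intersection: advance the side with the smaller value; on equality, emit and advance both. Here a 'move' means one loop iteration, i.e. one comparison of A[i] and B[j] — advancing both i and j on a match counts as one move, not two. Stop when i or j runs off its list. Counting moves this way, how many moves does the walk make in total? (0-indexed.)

i=0 j=0: 1<4, i++
i=1 j=0: 3<4, i++
i=2 j=0: 17>4, j++
i=2 j=1: 17>5, j++
i=2 j=2: 17>6, j++
i=2 j=3: 17<25, i++
i=3 j=3: 20<25, i++
i=4 j=3: 21<25, i++
i=5 j=3: 22<25, i++
i=6 j=3: 26>25, j++

10 moves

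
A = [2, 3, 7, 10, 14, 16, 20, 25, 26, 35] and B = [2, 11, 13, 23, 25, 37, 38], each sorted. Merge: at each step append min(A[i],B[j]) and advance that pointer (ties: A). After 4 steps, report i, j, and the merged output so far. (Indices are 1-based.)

[i=1,j=1] A[i]=2<=B[j]=2 take 2 → i++
[i=2,j=1] A[i]=3>B[j]=2 take 2 → j++
[i=2,j=2] A[i]=3<=B[j]=11 take 3 → i++
[i=3,j=2] A[i]=7<=B[j]=11 take 7 → i++

i=4, j=2, merged so far=[2, 2, 3, 7]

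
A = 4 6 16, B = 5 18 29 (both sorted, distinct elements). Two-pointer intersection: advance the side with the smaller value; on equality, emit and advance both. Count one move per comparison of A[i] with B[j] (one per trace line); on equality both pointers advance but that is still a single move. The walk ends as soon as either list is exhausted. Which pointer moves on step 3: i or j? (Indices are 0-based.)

i

[i=0,j=0] 4<5 → i++
[i=1,j=0] 6>5 → j++
[i=1,j=1] 6<18 → i++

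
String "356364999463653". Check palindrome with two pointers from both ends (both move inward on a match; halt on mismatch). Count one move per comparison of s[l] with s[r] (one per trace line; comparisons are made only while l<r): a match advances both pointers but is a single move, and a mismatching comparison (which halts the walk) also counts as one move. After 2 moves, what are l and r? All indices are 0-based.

[0,14] '3'=='3' → l++,r--
[1,13] '5'=='5' → l++,r--

l=2, r=12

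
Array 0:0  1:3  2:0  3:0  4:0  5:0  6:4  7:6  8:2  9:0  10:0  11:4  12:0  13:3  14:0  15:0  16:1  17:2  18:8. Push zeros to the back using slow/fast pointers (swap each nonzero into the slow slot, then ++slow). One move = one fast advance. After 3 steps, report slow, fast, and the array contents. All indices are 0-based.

slow=0 fast=0: a[fast]=0, fast++
slow=0 fast=1: a[fast]=3≠0 swap→a[0]=3, slow++,fast++
slow=1 fast=2: a[fast]=0, fast++

slow=1, fast=3, a=[3, 0, 0, 0, 0, 0, 4, 6, 2, 0, 0, 4, 0, 3, 0, 0, 1, 2, 8]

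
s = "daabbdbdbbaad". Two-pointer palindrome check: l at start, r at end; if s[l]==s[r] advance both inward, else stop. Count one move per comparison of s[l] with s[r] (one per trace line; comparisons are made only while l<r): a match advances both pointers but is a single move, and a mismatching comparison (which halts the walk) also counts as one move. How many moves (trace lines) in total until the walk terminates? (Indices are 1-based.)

6 moves

[1,13] 'd'=='d' → l++,r--
[2,12] 'a'=='a' → l++,r--
[3,11] 'a'=='a' → l++,r--
[4,10] 'b'=='b' → l++,r--
[5,9] 'b'=='b' → l++,r--
[6,8] 'd'=='d' → l++,r--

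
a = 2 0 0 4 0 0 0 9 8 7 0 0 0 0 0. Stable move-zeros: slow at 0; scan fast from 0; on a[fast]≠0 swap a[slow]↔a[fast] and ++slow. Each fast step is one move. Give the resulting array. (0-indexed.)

(s=0,f=0) a[fast]=2≠0 swap→a[0]=2 → slow++,fast++
(s=1,f=1) a[fast]=0 → fast++
(s=1,f=2) a[fast]=0 → fast++
(s=1,f=3) a[fast]=4≠0 swap→a[1]=4 → slow++,fast++
(s=2,f=4) a[fast]=0 → fast++
(s=2,f=5) a[fast]=0 → fast++
(s=2,f=6) a[fast]=0 → fast++
(s=2,f=7) a[fast]=9≠0 swap→a[2]=9 → slow++,fast++
(s=3,f=8) a[fast]=8≠0 swap→a[3]=8 → slow++,fast++
(s=4,f=9) a[fast]=7≠0 swap→a[4]=7 → slow++,fast++
(s=5,f=10) a[fast]=0 → fast++
(s=5,f=11) a[fast]=0 → fast++
(s=5,f=12) a[fast]=0 → fast++
(s=5,f=13) a[fast]=0 → fast++
(s=5,f=14) a[fast]=0 → fast++

[2, 4, 9, 8, 7, 0, 0, 0, 0, 0, 0, 0, 0, 0, 0]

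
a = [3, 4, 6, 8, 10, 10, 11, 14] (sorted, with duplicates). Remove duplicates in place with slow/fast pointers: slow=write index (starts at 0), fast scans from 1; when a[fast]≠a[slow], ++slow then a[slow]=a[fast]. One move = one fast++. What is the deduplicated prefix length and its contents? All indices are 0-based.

slow=0 fast=1: a[fast]=4≠a[slow]=3 write a[1]=4, slow++,fast++
slow=1 fast=2: a[fast]=6≠a[slow]=4 write a[2]=6, slow++,fast++
slow=2 fast=3: a[fast]=8≠a[slow]=6 write a[3]=8, slow++,fast++
slow=3 fast=4: a[fast]=10≠a[slow]=8 write a[4]=10, slow++,fast++
slow=4 fast=5: a[fast]=10=a[slow] dup, fast++
slow=4 fast=6: a[fast]=11≠a[slow]=10 write a[5]=11, slow++,fast++
slow=5 fast=7: a[fast]=14≠a[slow]=11 write a[6]=14, slow++,fast++

length 7; prefix = [3, 4, 6, 8, 10, 11, 14]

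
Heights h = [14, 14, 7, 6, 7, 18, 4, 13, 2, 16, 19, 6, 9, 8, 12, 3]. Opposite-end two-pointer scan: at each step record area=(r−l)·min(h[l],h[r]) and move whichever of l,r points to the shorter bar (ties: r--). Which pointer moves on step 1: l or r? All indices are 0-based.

[0,15] min(14,3)*15=45 best=45 * → r--

r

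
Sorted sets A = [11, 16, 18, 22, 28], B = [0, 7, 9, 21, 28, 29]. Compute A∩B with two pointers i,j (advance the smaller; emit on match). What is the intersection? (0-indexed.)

i=0 j=0: 11>0, j++
i=0 j=1: 11>7, j++
i=0 j=2: 11>9, j++
i=0 j=3: 11<21, i++
i=1 j=3: 16<21, i++
i=2 j=3: 18<21, i++
i=3 j=3: 22>21, j++
i=3 j=4: 22<28, i++
i=4 j=4: 28==28 emit, i++,j++

intersection = [28]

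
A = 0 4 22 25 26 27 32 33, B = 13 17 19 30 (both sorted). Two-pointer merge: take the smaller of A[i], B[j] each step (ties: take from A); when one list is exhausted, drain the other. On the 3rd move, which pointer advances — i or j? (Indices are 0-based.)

[i=0,j=0] A[i]=0<=B[j]=13 take 0 → i++
[i=1,j=0] A[i]=4<=B[j]=13 take 4 → i++
[i=2,j=0] A[i]=22>B[j]=13 take 13 → j++

j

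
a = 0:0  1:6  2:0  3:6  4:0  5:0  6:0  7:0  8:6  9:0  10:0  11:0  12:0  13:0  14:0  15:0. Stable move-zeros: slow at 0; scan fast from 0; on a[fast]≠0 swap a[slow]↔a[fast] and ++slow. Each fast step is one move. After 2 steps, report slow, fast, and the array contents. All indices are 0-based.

slow=0 fast=0: a[fast]=0, fast++
slow=0 fast=1: a[fast]=6≠0 swap→a[0]=6, slow++,fast++

slow=1, fast=2, a=[6, 0, 0, 6, 0, 0, 0, 0, 6, 0, 0, 0, 0, 0, 0, 0]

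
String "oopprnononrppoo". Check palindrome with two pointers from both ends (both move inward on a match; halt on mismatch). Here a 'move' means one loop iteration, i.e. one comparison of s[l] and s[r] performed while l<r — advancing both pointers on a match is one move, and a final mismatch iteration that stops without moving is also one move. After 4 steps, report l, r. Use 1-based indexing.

l=5, r=11

l=1 r=15: 'o'=='o', l++,r--
l=2 r=14: 'o'=='o', l++,r--
l=3 r=13: 'p'=='p', l++,r--
l=4 r=12: 'p'=='p', l++,r--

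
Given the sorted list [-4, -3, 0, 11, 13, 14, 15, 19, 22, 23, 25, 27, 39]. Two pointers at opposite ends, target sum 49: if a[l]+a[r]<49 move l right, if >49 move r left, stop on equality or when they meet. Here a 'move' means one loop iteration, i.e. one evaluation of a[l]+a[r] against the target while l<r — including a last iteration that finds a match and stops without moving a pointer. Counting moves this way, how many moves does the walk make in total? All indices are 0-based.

l=0 r=12: -4+39=35 <49, l++
l=1 r=12: -3+39=36 <49, l++
l=2 r=12: 0+39=39 <49, l++
l=3 r=12: 11+39=50 >49, r--
l=3 r=11: 11+27=38 <49, l++
l=4 r=11: 13+27=40 <49, l++
l=5 r=11: 14+27=41 <49, l++
l=6 r=11: 15+27=42 <49, l++
l=7 r=11: 19+27=46 <49, l++
l=8 r=11: 22+27=49, found

10 moves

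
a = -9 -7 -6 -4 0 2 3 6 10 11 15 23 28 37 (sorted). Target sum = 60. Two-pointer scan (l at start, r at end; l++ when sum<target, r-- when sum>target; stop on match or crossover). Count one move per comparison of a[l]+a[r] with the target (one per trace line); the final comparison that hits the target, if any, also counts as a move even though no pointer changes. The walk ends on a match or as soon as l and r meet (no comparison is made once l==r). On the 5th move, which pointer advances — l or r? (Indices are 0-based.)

l=0 r=13: -9+37=28 <60, l++
l=1 r=13: -7+37=30 <60, l++
l=2 r=13: -6+37=31 <60, l++
l=3 r=13: -4+37=33 <60, l++
l=4 r=13: 0+37=37 <60, l++

l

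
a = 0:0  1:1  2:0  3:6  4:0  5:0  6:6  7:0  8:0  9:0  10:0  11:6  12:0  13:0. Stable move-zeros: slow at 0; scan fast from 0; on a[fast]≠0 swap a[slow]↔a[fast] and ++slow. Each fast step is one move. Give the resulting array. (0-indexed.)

[1, 6, 6, 6, 0, 0, 0, 0, 0, 0, 0, 0, 0, 0]

slow=0 fast=0: a[fast]=0, fast++
slow=0 fast=1: a[fast]=1≠0 swap→a[0]=1, slow++,fast++
slow=1 fast=2: a[fast]=0, fast++
slow=1 fast=3: a[fast]=6≠0 swap→a[1]=6, slow++,fast++
slow=2 fast=4: a[fast]=0, fast++
slow=2 fast=5: a[fast]=0, fast++
slow=2 fast=6: a[fast]=6≠0 swap→a[2]=6, slow++,fast++
slow=3 fast=7: a[fast]=0, fast++
slow=3 fast=8: a[fast]=0, fast++
slow=3 fast=9: a[fast]=0, fast++
slow=3 fast=10: a[fast]=0, fast++
slow=3 fast=11: a[fast]=6≠0 swap→a[3]=6, slow++,fast++
slow=4 fast=12: a[fast]=0, fast++
slow=4 fast=13: a[fast]=0, fast++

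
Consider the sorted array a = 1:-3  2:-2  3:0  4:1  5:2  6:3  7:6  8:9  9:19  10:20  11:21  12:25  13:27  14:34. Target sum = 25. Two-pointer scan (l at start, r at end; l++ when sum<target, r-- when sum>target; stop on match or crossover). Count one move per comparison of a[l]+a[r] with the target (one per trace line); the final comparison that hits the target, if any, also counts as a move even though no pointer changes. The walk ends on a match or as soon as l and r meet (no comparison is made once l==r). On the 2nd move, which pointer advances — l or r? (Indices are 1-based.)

l=1 r=14: -3+34=31 >25, r--
l=1 r=13: -3+27=24 <25, l++

l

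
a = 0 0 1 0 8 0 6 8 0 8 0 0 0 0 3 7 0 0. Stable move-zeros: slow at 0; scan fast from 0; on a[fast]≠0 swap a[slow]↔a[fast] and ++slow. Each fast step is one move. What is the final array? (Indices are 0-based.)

(s=0,f=0) a[fast]=0 → fast++
(s=0,f=1) a[fast]=0 → fast++
(s=0,f=2) a[fast]=1≠0 swap→a[0]=1 → slow++,fast++
(s=1,f=3) a[fast]=0 → fast++
(s=1,f=4) a[fast]=8≠0 swap→a[1]=8 → slow++,fast++
(s=2,f=5) a[fast]=0 → fast++
(s=2,f=6) a[fast]=6≠0 swap→a[2]=6 → slow++,fast++
(s=3,f=7) a[fast]=8≠0 swap→a[3]=8 → slow++,fast++
(s=4,f=8) a[fast]=0 → fast++
(s=4,f=9) a[fast]=8≠0 swap→a[4]=8 → slow++,fast++
(s=5,f=10) a[fast]=0 → fast++
(s=5,f=11) a[fast]=0 → fast++
(s=5,f=12) a[fast]=0 → fast++
(s=5,f=13) a[fast]=0 → fast++
(s=5,f=14) a[fast]=3≠0 swap→a[5]=3 → slow++,fast++
(s=6,f=15) a[fast]=7≠0 swap→a[6]=7 → slow++,fast++
(s=7,f=16) a[fast]=0 → fast++
(s=7,f=17) a[fast]=0 → fast++

[1, 8, 6, 8, 8, 3, 7, 0, 0, 0, 0, 0, 0, 0, 0, 0, 0, 0]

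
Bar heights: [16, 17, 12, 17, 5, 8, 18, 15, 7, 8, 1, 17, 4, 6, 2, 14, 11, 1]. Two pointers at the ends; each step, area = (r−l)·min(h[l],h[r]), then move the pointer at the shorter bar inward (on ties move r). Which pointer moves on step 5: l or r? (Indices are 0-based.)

[0,17] min(16,1)*17=17 best=17 * → r--
[0,16] min(16,11)*16=176 best=176 * → r--
[0,15] min(16,14)*15=210 best=210 * → r--
[0,14] min(16,2)*14=28 best=210 → r--
[0,13] min(16,6)*13=78 best=210 → r--

r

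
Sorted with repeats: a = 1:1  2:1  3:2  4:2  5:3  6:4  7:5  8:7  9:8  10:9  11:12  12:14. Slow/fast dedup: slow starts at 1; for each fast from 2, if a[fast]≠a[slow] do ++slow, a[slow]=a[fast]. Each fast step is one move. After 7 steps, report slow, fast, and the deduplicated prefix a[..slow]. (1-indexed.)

slow=6, fast=9, prefix=[1, 2, 3, 4, 5, 7]

slow=1 fast=2: a[fast]=1=a[slow] dup, fast++
slow=1 fast=3: a[fast]=2≠a[slow]=1 write a[2]=2, slow++,fast++
slow=2 fast=4: a[fast]=2=a[slow] dup, fast++
slow=2 fast=5: a[fast]=3≠a[slow]=2 write a[3]=3, slow++,fast++
slow=3 fast=6: a[fast]=4≠a[slow]=3 write a[4]=4, slow++,fast++
slow=4 fast=7: a[fast]=5≠a[slow]=4 write a[5]=5, slow++,fast++
slow=5 fast=8: a[fast]=7≠a[slow]=5 write a[6]=7, slow++,fast++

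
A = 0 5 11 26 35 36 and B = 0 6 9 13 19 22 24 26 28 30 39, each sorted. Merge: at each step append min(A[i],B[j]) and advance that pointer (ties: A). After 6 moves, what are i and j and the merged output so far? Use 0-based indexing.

i=0 j=0: A[i]=0<=B[j]=0 take 0, i++
i=1 j=0: A[i]=5>B[j]=0 take 0, j++
i=1 j=1: A[i]=5<=B[j]=6 take 5, i++
i=2 j=1: A[i]=11>B[j]=6 take 6, j++
i=2 j=2: A[i]=11>B[j]=9 take 9, j++
i=2 j=3: A[i]=11<=B[j]=13 take 11, i++

i=3, j=3, merged so far=[0, 0, 5, 6, 9, 11]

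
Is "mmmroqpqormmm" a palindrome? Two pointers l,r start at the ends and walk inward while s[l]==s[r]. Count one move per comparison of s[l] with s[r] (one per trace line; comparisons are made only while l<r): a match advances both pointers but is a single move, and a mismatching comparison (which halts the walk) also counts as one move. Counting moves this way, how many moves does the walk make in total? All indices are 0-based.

l=0 r=12: 'm'=='m', l++,r--
l=1 r=11: 'm'=='m', l++,r--
l=2 r=10: 'm'=='m', l++,r--
l=3 r=9: 'r'=='r', l++,r--
l=4 r=8: 'o'=='o', l++,r--
l=5 r=7: 'q'=='q', l++,r--

6 moves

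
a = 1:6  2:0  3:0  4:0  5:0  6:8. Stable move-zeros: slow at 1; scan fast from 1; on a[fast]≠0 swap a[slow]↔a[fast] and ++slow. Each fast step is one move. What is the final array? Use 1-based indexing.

[6, 8, 0, 0, 0, 0]

(s=1,f=1) a[fast]=6≠0 swap→a[1]=6 → slow++,fast++
(s=2,f=2) a[fast]=0 → fast++
(s=2,f=3) a[fast]=0 → fast++
(s=2,f=4) a[fast]=0 → fast++
(s=2,f=5) a[fast]=0 → fast++
(s=2,f=6) a[fast]=8≠0 swap→a[2]=8 → slow++,fast++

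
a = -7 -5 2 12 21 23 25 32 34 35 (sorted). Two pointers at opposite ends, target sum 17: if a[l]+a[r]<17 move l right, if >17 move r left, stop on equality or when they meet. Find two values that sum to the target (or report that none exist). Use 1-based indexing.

no pair

l=1 r=10: -7+35=28 >17, r--
l=1 r=9: -7+34=27 >17, r--
l=1 r=8: -7+32=25 >17, r--
l=1 r=7: -7+25=18 >17, r--
l=1 r=6: -7+23=16 <17, l++
l=2 r=6: -5+23=18 >17, r--
l=2 r=5: -5+21=16 <17, l++
l=3 r=5: 2+21=23 >17, r--
l=3 r=4: 2+12=14 <17, l++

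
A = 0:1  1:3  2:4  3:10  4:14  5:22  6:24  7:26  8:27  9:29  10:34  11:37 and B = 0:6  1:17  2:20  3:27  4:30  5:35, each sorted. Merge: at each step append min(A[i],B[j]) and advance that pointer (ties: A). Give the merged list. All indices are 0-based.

i=0 j=0: A[i]=1<=B[j]=6 take 1, i++
i=1 j=0: A[i]=3<=B[j]=6 take 3, i++
i=2 j=0: A[i]=4<=B[j]=6 take 4, i++
i=3 j=0: A[i]=10>B[j]=6 take 6, j++
i=3 j=1: A[i]=10<=B[j]=17 take 10, i++
i=4 j=1: A[i]=14<=B[j]=17 take 14, i++
i=5 j=1: A[i]=22>B[j]=17 take 17, j++
i=5 j=2: A[i]=22>B[j]=20 take 20, j++
i=5 j=3: A[i]=22<=B[j]=27 take 22, i++
i=6 j=3: A[i]=24<=B[j]=27 take 24, i++
i=7 j=3: A[i]=26<=B[j]=27 take 26, i++
i=8 j=3: A[i]=27<=B[j]=27 take 27, i++
i=9 j=3: A[i]=29>B[j]=27 take 27, j++
i=9 j=4: A[i]=29<=B[j]=30 take 29, i++
i=10 j=4: A[i]=34>B[j]=30 take 30, j++
i=10 j=5: A[i]=34<=B[j]=35 take 34, i++
i=11 j=5: A[i]=37>B[j]=35 take 35, j++
i=11 j=6: B done, take A[i]=37, i++

[1, 3, 4, 6, 10, 14, 17, 20, 22, 24, 26, 27, 27, 29, 30, 34, 35, 37]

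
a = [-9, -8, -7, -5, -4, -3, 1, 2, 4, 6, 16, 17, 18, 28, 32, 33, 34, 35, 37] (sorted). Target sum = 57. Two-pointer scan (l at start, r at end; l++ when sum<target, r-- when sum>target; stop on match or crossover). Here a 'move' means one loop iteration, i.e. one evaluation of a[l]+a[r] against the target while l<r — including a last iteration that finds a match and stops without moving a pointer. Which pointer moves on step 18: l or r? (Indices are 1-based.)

r

l=1 r=19: -9+37=28 <57, l++
l=2 r=19: -8+37=29 <57, l++
l=3 r=19: -7+37=30 <57, l++
l=4 r=19: -5+37=32 <57, l++
l=5 r=19: -4+37=33 <57, l++
l=6 r=19: -3+37=34 <57, l++
l=7 r=19: 1+37=38 <57, l++
l=8 r=19: 2+37=39 <57, l++
l=9 r=19: 4+37=41 <57, l++
l=10 r=19: 6+37=43 <57, l++
l=11 r=19: 16+37=53 <57, l++
l=12 r=19: 17+37=54 <57, l++
l=13 r=19: 18+37=55 <57, l++
l=14 r=19: 28+37=65 >57, r--
l=14 r=18: 28+35=63 >57, r--
l=14 r=17: 28+34=62 >57, r--
l=14 r=16: 28+33=61 >57, r--
l=14 r=15: 28+32=60 >57, r--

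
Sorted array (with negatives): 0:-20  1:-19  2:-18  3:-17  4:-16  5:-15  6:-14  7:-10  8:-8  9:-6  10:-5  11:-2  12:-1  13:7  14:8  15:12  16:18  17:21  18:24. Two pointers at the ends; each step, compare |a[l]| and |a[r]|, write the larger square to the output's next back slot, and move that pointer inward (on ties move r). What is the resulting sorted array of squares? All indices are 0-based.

[0,18] |-20|<=|24| out[18]=576 → r--
[0,17] |-20|<=|21| out[17]=441 → r--
[0,16] |-20|>|18| out[16]=400 → l++
[1,16] |-19|>|18| out[15]=361 → l++
[2,16] |-18|<=|18| out[14]=324 → r--
[2,15] |-18|>|12| out[13]=324 → l++
[3,15] |-17|>|12| out[12]=289 → l++
[4,15] |-16|>|12| out[11]=256 → l++
[5,15] |-15|>|12| out[10]=225 → l++
[6,15] |-14|>|12| out[9]=196 → l++
[7,15] |-10|<=|12| out[8]=144 → r--
[7,14] |-10|>|8| out[7]=100 → l++
[8,14] |-8|<=|8| out[6]=64 → r--
[8,13] |-8|>|7| out[5]=64 → l++
[9,13] |-6|<=|7| out[4]=49 → r--
[9,12] |-6|>|-1| out[3]=36 → l++
[10,12] |-5|>|-1| out[2]=25 → l++
[11,12] |-2|>|-1| out[1]=4 → l++
[12,12] |-1|<=|-1| out[0]=1 → r--

[1, 4, 25, 36, 49, 64, 64, 100, 144, 196, 225, 256, 289, 324, 324, 361, 400, 441, 576]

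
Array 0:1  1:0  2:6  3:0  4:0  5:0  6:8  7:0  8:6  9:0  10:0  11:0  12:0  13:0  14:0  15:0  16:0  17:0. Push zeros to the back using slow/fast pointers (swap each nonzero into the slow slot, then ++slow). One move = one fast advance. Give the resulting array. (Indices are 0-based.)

[1, 6, 8, 6, 0, 0, 0, 0, 0, 0, 0, 0, 0, 0, 0, 0, 0, 0]

slow=0 fast=0: a[fast]=1≠0 swap→a[0]=1, slow++,fast++
slow=1 fast=1: a[fast]=0, fast++
slow=1 fast=2: a[fast]=6≠0 swap→a[1]=6, slow++,fast++
slow=2 fast=3: a[fast]=0, fast++
slow=2 fast=4: a[fast]=0, fast++
slow=2 fast=5: a[fast]=0, fast++
slow=2 fast=6: a[fast]=8≠0 swap→a[2]=8, slow++,fast++
slow=3 fast=7: a[fast]=0, fast++
slow=3 fast=8: a[fast]=6≠0 swap→a[3]=6, slow++,fast++
slow=4 fast=9: a[fast]=0, fast++
slow=4 fast=10: a[fast]=0, fast++
slow=4 fast=11: a[fast]=0, fast++
slow=4 fast=12: a[fast]=0, fast++
slow=4 fast=13: a[fast]=0, fast++
slow=4 fast=14: a[fast]=0, fast++
slow=4 fast=15: a[fast]=0, fast++
slow=4 fast=16: a[fast]=0, fast++
slow=4 fast=17: a[fast]=0, fast++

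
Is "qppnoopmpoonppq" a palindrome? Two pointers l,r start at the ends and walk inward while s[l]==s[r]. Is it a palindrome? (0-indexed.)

l=0 r=14: 'q'=='q', l++,r--
l=1 r=13: 'p'=='p', l++,r--
l=2 r=12: 'p'=='p', l++,r--
l=3 r=11: 'n'=='n', l++,r--
l=4 r=10: 'o'=='o', l++,r--
l=5 r=9: 'o'=='o', l++,r--
l=6 r=8: 'p'=='p', l++,r--

palindrome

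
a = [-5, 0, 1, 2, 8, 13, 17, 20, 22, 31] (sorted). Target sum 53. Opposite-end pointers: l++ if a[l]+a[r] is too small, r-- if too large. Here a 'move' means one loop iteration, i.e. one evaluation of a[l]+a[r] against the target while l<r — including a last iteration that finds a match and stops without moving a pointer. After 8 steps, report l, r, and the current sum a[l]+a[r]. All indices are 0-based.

l=8, r=9, sum=53

[0,9] -5+31=26 <53 → l++
[1,9] 0+31=31 <53 → l++
[2,9] 1+31=32 <53 → l++
[3,9] 2+31=33 <53 → l++
[4,9] 8+31=39 <53 → l++
[5,9] 13+31=44 <53 → l++
[6,9] 17+31=48 <53 → l++
[7,9] 20+31=51 <53 → l++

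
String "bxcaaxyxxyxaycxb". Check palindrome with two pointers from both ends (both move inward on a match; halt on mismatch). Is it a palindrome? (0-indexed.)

[0,15] 'b'=='b' → l++,r--
[1,14] 'x'=='x' → l++,r--
[2,13] 'c'=='c' → l++,r--
[3,12] 'a'!='y' → stop

not a palindrome (mismatch at 3,12)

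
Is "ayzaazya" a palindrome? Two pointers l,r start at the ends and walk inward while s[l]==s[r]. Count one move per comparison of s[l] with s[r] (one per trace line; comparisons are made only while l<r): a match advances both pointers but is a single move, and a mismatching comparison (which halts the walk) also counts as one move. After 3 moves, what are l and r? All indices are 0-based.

l=3, r=4

[0,7] 'a'=='a' → l++,r--
[1,6] 'y'=='y' → l++,r--
[2,5] 'z'=='z' → l++,r--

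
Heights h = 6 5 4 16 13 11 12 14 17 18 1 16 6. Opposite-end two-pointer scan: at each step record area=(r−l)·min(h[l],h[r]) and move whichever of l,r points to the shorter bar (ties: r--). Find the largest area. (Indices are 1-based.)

l=1 r=13: min(6,6)*12=72 best=72 *, r--
l=1 r=12: min(6,16)*11=66 best=72, l++
l=2 r=12: min(5,16)*10=50 best=72, l++
l=3 r=12: min(4,16)*9=36 best=72, l++
l=4 r=12: min(16,16)*8=128 best=128 *, r--
l=4 r=11: min(16,1)*7=7 best=128, r--
l=4 r=10: min(16,18)*6=96 best=128, l++
l=5 r=10: min(13,18)*5=65 best=128, l++
l=6 r=10: min(11,18)*4=44 best=128, l++
l=7 r=10: min(12,18)*3=36 best=128, l++
l=8 r=10: min(14,18)*2=28 best=128, l++
l=9 r=10: min(17,18)*1=17 best=128, l++

max area = 128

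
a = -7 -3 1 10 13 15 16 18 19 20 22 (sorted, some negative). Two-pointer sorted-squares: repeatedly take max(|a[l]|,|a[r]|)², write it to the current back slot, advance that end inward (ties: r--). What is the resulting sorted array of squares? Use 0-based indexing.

[0,10] |-7|<=|22| out[10]=484 → r--
[0,9] |-7|<=|20| out[9]=400 → r--
[0,8] |-7|<=|19| out[8]=361 → r--
[0,7] |-7|<=|18| out[7]=324 → r--
[0,6] |-7|<=|16| out[6]=256 → r--
[0,5] |-7|<=|15| out[5]=225 → r--
[0,4] |-7|<=|13| out[4]=169 → r--
[0,3] |-7|<=|10| out[3]=100 → r--
[0,2] |-7|>|1| out[2]=49 → l++
[1,2] |-3|>|1| out[1]=9 → l++
[2,2] |1|<=|1| out[0]=1 → r--

[1, 9, 49, 100, 169, 225, 256, 324, 361, 400, 484]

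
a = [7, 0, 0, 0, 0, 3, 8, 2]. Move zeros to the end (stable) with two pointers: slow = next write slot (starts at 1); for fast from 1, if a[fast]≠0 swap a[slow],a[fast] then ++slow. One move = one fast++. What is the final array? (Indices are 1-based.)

(s=1,f=1) a[fast]=7≠0 swap→a[1]=7 → slow++,fast++
(s=2,f=2) a[fast]=0 → fast++
(s=2,f=3) a[fast]=0 → fast++
(s=2,f=4) a[fast]=0 → fast++
(s=2,f=5) a[fast]=0 → fast++
(s=2,f=6) a[fast]=3≠0 swap→a[2]=3 → slow++,fast++
(s=3,f=7) a[fast]=8≠0 swap→a[3]=8 → slow++,fast++
(s=4,f=8) a[fast]=2≠0 swap→a[4]=2 → slow++,fast++

[7, 3, 8, 2, 0, 0, 0, 0]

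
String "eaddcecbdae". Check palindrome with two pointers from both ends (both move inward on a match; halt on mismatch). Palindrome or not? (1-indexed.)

not a palindrome (mismatch at 4,8)

l=1 r=11: 'e'=='e', l++,r--
l=2 r=10: 'a'=='a', l++,r--
l=3 r=9: 'd'=='d', l++,r--
l=4 r=8: 'd'!='b', stop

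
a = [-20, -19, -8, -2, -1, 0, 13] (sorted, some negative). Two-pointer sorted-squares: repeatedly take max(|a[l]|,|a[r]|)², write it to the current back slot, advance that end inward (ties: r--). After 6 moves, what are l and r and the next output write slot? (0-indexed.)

l=5, r=5, next write slot=0

l=0 r=6: |-20|>|13| out[6]=400, l++
l=1 r=6: |-19|>|13| out[5]=361, l++
l=2 r=6: |-8|<=|13| out[4]=169, r--
l=2 r=5: |-8|>|0| out[3]=64, l++
l=3 r=5: |-2|>|0| out[2]=4, l++
l=4 r=5: |-1|>|0| out[1]=1, l++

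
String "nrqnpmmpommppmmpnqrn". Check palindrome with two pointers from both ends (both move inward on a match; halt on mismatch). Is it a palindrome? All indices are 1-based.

l=1 r=20: 'n'=='n', l++,r--
l=2 r=19: 'r'=='r', l++,r--
l=3 r=18: 'q'=='q', l++,r--
l=4 r=17: 'n'=='n', l++,r--
l=5 r=16: 'p'=='p', l++,r--
l=6 r=15: 'm'=='m', l++,r--
l=7 r=14: 'm'=='m', l++,r--
l=8 r=13: 'p'=='p', l++,r--
l=9 r=12: 'o'!='p', stop

not a palindrome (mismatch at 9,12)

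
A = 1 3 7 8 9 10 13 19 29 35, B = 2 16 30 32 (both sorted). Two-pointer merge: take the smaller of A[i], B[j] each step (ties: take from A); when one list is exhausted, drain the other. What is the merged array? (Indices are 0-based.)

[1, 2, 3, 7, 8, 9, 10, 13, 16, 19, 29, 30, 32, 35]

[i=0,j=0] A[i]=1<=B[j]=2 take 1 → i++
[i=1,j=0] A[i]=3>B[j]=2 take 2 → j++
[i=1,j=1] A[i]=3<=B[j]=16 take 3 → i++
[i=2,j=1] A[i]=7<=B[j]=16 take 7 → i++
[i=3,j=1] A[i]=8<=B[j]=16 take 8 → i++
[i=4,j=1] A[i]=9<=B[j]=16 take 9 → i++
[i=5,j=1] A[i]=10<=B[j]=16 take 10 → i++
[i=6,j=1] A[i]=13<=B[j]=16 take 13 → i++
[i=7,j=1] A[i]=19>B[j]=16 take 16 → j++
[i=7,j=2] A[i]=19<=B[j]=30 take 19 → i++
[i=8,j=2] A[i]=29<=B[j]=30 take 29 → i++
[i=9,j=2] A[i]=35>B[j]=30 take 30 → j++
[i=9,j=3] A[i]=35>B[j]=32 take 32 → j++
[i=9,j=4] B done, take A[i]=35 → i++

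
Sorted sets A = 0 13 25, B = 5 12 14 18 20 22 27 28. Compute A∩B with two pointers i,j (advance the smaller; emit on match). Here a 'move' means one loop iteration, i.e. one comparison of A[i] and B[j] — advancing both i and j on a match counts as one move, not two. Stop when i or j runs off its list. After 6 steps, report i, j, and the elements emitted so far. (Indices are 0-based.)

i=2, j=4, emitted=[]

[i=0,j=0] 0<5 → i++
[i=1,j=0] 13>5 → j++
[i=1,j=1] 13>12 → j++
[i=1,j=2] 13<14 → i++
[i=2,j=2] 25>14 → j++
[i=2,j=3] 25>18 → j++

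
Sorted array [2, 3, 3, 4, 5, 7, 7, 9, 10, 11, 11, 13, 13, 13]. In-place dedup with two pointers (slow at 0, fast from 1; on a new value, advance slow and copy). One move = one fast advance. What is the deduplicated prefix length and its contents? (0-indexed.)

length 9; prefix = [2, 3, 4, 5, 7, 9, 10, 11, 13]

(s=0,f=1) a[fast]=3≠a[slow]=2 write a[1]=3 → slow++,fast++
(s=1,f=2) a[fast]=3=a[slow] dup → fast++
(s=1,f=3) a[fast]=4≠a[slow]=3 write a[2]=4 → slow++,fast++
(s=2,f=4) a[fast]=5≠a[slow]=4 write a[3]=5 → slow++,fast++
(s=3,f=5) a[fast]=7≠a[slow]=5 write a[4]=7 → slow++,fast++
(s=4,f=6) a[fast]=7=a[slow] dup → fast++
(s=4,f=7) a[fast]=9≠a[slow]=7 write a[5]=9 → slow++,fast++
(s=5,f=8) a[fast]=10≠a[slow]=9 write a[6]=10 → slow++,fast++
(s=6,f=9) a[fast]=11≠a[slow]=10 write a[7]=11 → slow++,fast++
(s=7,f=10) a[fast]=11=a[slow] dup → fast++
(s=7,f=11) a[fast]=13≠a[slow]=11 write a[8]=13 → slow++,fast++
(s=8,f=12) a[fast]=13=a[slow] dup → fast++
(s=8,f=13) a[fast]=13=a[slow] dup → fast++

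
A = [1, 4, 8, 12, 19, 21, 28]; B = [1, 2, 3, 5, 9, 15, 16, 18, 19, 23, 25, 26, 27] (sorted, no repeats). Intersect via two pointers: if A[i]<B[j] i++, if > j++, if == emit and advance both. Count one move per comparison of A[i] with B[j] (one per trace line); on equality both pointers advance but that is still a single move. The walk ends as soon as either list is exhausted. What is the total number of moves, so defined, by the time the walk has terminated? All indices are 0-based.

i=0 j=0: 1==1 emit, i++,j++
i=1 j=1: 4>2, j++
i=1 j=2: 4>3, j++
i=1 j=3: 4<5, i++
i=2 j=3: 8>5, j++
i=2 j=4: 8<9, i++
i=3 j=4: 12>9, j++
i=3 j=5: 12<15, i++
i=4 j=5: 19>15, j++
i=4 j=6: 19>16, j++
i=4 j=7: 19>18, j++
i=4 j=8: 19==19 emit, i++,j++
i=5 j=9: 21<23, i++
i=6 j=9: 28>23, j++
i=6 j=10: 28>25, j++
i=6 j=11: 28>26, j++
i=6 j=12: 28>27, j++

17 moves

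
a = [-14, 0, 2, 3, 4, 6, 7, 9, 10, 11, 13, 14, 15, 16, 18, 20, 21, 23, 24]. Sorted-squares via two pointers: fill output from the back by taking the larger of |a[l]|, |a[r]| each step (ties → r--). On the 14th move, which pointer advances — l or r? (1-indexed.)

l=1 r=19: |-14|<=|24| out[19]=576, r--
l=1 r=18: |-14|<=|23| out[18]=529, r--
l=1 r=17: |-14|<=|21| out[17]=441, r--
l=1 r=16: |-14|<=|20| out[16]=400, r--
l=1 r=15: |-14|<=|18| out[15]=324, r--
l=1 r=14: |-14|<=|16| out[14]=256, r--
l=1 r=13: |-14|<=|15| out[13]=225, r--
l=1 r=12: |-14|<=|14| out[12]=196, r--
l=1 r=11: |-14|>|13| out[11]=196, l++
l=2 r=11: |0|<=|13| out[10]=169, r--
l=2 r=10: |0|<=|11| out[9]=121, r--
l=2 r=9: |0|<=|10| out[8]=100, r--
l=2 r=8: |0|<=|9| out[7]=81, r--
l=2 r=7: |0|<=|7| out[6]=49, r--

r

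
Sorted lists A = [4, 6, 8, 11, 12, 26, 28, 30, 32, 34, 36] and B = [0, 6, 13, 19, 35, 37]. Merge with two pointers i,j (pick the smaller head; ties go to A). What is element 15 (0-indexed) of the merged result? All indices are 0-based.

merged[15] = 36

i=0 j=0: A[i]=4>B[j]=0 take 0, j++
i=0 j=1: A[i]=4<=B[j]=6 take 4, i++
i=1 j=1: A[i]=6<=B[j]=6 take 6, i++
i=2 j=1: A[i]=8>B[j]=6 take 6, j++
i=2 j=2: A[i]=8<=B[j]=13 take 8, i++
i=3 j=2: A[i]=11<=B[j]=13 take 11, i++
i=4 j=2: A[i]=12<=B[j]=13 take 12, i++
i=5 j=2: A[i]=26>B[j]=13 take 13, j++
i=5 j=3: A[i]=26>B[j]=19 take 19, j++
i=5 j=4: A[i]=26<=B[j]=35 take 26, i++
i=6 j=4: A[i]=28<=B[j]=35 take 28, i++
i=7 j=4: A[i]=30<=B[j]=35 take 30, i++
i=8 j=4: A[i]=32<=B[j]=35 take 32, i++
i=9 j=4: A[i]=34<=B[j]=35 take 34, i++
i=10 j=4: A[i]=36>B[j]=35 take 35, j++
i=10 j=5: A[i]=36<=B[j]=37 take 36, i++
i=11 j=5: A done, take B[j]=37, j++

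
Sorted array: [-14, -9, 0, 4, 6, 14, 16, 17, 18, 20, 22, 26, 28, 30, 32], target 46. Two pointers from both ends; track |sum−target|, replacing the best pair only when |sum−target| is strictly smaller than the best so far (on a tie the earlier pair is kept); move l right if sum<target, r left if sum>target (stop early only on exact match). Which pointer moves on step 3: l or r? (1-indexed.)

l=1 r=15: -14+32=18 d=28 *, l++
l=2 r=15: -9+32=23 d=23 *, l++
l=3 r=15: 0+32=32 d=14 *, l++

l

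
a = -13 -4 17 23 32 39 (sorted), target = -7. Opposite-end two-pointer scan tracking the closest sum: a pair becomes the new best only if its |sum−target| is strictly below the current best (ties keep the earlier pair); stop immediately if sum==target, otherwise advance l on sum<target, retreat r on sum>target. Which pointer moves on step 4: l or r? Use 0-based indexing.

l=0 r=5: -13+39=26 d=33 *, r--
l=0 r=4: -13+32=19 d=26 *, r--
l=0 r=3: -13+23=10 d=17 *, r--
l=0 r=2: -13+17=4 d=11 *, r--

r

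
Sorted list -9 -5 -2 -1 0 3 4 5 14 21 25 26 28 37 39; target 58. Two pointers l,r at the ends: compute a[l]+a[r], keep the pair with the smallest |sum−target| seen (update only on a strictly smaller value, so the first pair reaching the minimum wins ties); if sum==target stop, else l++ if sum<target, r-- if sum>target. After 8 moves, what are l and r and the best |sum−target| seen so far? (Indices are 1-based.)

l=1 r=15: -9+39=30 d=28 *, l++
l=2 r=15: -5+39=34 d=24 *, l++
l=3 r=15: -2+39=37 d=21 *, l++
l=4 r=15: -1+39=38 d=20 *, l++
l=5 r=15: 0+39=39 d=19 *, l++
l=6 r=15: 3+39=42 d=16 *, l++
l=7 r=15: 4+39=43 d=15 *, l++
l=8 r=15: 5+39=44 d=14 *, l++

l=9, r=15, best |Δ|=14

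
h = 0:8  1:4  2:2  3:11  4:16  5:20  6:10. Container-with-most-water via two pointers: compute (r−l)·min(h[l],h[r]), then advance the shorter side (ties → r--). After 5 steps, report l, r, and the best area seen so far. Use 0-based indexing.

l=0 r=6: min(8,10)*6=48 best=48 *, l++
l=1 r=6: min(4,10)*5=20 best=48, l++
l=2 r=6: min(2,10)*4=8 best=48, l++
l=3 r=6: min(11,10)*3=30 best=48, r--
l=3 r=5: min(11,20)*2=22 best=48, l++

l=4, r=5, best area=48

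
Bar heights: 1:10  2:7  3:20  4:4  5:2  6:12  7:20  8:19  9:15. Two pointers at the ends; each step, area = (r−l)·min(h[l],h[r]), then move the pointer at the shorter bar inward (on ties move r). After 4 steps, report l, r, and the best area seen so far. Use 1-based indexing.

[1,9] min(10,15)*8=80 best=80 * → l++
[2,9] min(7,15)*7=49 best=80 → l++
[3,9] min(20,15)*6=90 best=90 * → r--
[3,8] min(20,19)*5=95 best=95 * → r--

l=3, r=7, best area=95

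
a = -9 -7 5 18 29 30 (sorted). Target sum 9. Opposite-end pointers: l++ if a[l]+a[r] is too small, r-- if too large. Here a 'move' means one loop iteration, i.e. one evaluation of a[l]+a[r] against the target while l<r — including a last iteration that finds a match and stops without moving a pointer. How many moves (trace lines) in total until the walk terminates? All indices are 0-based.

3 moves

l=0 r=5: -9+30=21 >9, r--
l=0 r=4: -9+29=20 >9, r--
l=0 r=3: -9+18=9, found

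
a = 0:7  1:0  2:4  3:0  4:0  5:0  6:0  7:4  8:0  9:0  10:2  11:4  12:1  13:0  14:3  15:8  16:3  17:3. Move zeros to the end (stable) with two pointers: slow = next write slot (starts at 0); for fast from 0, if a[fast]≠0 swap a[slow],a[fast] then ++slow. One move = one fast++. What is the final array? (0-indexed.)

[7, 4, 4, 2, 4, 1, 3, 8, 3, 3, 0, 0, 0, 0, 0, 0, 0, 0]

slow=0 fast=0: a[fast]=7≠0 swap→a[0]=7, slow++,fast++
slow=1 fast=1: a[fast]=0, fast++
slow=1 fast=2: a[fast]=4≠0 swap→a[1]=4, slow++,fast++
slow=2 fast=3: a[fast]=0, fast++
slow=2 fast=4: a[fast]=0, fast++
slow=2 fast=5: a[fast]=0, fast++
slow=2 fast=6: a[fast]=0, fast++
slow=2 fast=7: a[fast]=4≠0 swap→a[2]=4, slow++,fast++
slow=3 fast=8: a[fast]=0, fast++
slow=3 fast=9: a[fast]=0, fast++
slow=3 fast=10: a[fast]=2≠0 swap→a[3]=2, slow++,fast++
slow=4 fast=11: a[fast]=4≠0 swap→a[4]=4, slow++,fast++
slow=5 fast=12: a[fast]=1≠0 swap→a[5]=1, slow++,fast++
slow=6 fast=13: a[fast]=0, fast++
slow=6 fast=14: a[fast]=3≠0 swap→a[6]=3, slow++,fast++
slow=7 fast=15: a[fast]=8≠0 swap→a[7]=8, slow++,fast++
slow=8 fast=16: a[fast]=3≠0 swap→a[8]=3, slow++,fast++
slow=9 fast=17: a[fast]=3≠0 swap→a[9]=3, slow++,fast++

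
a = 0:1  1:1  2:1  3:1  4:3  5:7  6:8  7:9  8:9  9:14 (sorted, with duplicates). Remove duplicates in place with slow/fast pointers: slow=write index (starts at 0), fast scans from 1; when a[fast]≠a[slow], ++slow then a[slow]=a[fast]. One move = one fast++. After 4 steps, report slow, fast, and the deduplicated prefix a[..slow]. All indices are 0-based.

slow=1, fast=5, prefix=[1, 3]

slow=0 fast=1: a[fast]=1=a[slow] dup, fast++
slow=0 fast=2: a[fast]=1=a[slow] dup, fast++
slow=0 fast=3: a[fast]=1=a[slow] dup, fast++
slow=0 fast=4: a[fast]=3≠a[slow]=1 write a[1]=3, slow++,fast++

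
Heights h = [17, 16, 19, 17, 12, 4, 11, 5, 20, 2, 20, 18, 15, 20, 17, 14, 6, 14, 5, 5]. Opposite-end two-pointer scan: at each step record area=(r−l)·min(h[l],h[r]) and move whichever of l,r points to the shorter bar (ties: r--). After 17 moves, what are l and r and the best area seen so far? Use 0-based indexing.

l=8, r=10, best area=238

[0,19] min(17,5)*19=95 best=95 * → r--
[0,18] min(17,5)*18=90 best=95 → r--
[0,17] min(17,14)*17=238 best=238 * → r--
[0,16] min(17,6)*16=96 best=238 → r--
[0,15] min(17,14)*15=210 best=238 → r--
[0,14] min(17,17)*14=238 best=238 → r--
[0,13] min(17,20)*13=221 best=238 → l++
[1,13] min(16,20)*12=192 best=238 → l++
[2,13] min(19,20)*11=209 best=238 → l++
[3,13] min(17,20)*10=170 best=238 → l++
[4,13] min(12,20)*9=108 best=238 → l++
[5,13] min(4,20)*8=32 best=238 → l++
[6,13] min(11,20)*7=77 best=238 → l++
[7,13] min(5,20)*6=30 best=238 → l++
[8,13] min(20,20)*5=100 best=238 → r--
[8,12] min(20,15)*4=60 best=238 → r--
[8,11] min(20,18)*3=54 best=238 → r--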